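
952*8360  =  7958720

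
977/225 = 4 + 77/225 = 4.34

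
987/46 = 21 + 21/46=21.46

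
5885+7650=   13535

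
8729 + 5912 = 14641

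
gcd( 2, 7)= 1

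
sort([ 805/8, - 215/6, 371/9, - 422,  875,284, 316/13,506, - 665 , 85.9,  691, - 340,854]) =[ - 665,  -  422, - 340,  -  215/6,316/13 , 371/9,  85.9,805/8, 284 , 506,691, 854, 875]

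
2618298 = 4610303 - 1992005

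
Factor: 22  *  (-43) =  - 2^1*11^1*43^1 = - 946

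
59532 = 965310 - 905778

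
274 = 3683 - 3409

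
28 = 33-5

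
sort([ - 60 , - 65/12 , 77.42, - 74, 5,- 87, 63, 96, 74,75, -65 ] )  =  [ - 87, - 74,  -  65,-60,-65/12,5, 63, 74, 75,77.42,96]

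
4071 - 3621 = 450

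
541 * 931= 503671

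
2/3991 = 2/3991  =  0.00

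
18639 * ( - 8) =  - 149112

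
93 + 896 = 989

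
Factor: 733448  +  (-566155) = 167293= 7^1 * 23899^1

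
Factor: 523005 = 3^1*5^1*7^1 * 17^1*293^1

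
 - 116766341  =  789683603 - 906449944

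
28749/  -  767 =-28749/767 = -  37.48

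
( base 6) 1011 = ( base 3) 22021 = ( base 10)223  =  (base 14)11d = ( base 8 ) 337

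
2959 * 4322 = 12788798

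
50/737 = 50/737 = 0.07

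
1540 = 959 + 581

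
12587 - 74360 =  - 61773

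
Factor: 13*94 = 1222 = 2^1*13^1*47^1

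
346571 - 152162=194409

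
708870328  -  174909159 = 533961169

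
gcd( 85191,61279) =1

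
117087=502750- 385663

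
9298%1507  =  256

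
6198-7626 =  - 1428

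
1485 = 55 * 27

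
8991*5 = 44955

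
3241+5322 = 8563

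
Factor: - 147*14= - 2^1 * 3^1*7^3=- 2058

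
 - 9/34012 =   -  1 + 34003/34012= - 0.00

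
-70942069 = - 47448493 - 23493576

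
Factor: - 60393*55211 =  - 3^1 *13^1*31^1*41^1*137^1 * 491^1 = -3334357923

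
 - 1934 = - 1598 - 336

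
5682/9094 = 2841/4547 = 0.62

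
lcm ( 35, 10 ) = 70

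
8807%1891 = 1243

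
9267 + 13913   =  23180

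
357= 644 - 287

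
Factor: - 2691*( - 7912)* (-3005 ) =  - 2^3 * 3^2*5^1 * 13^1*23^2*43^1*601^1 = - 63980031960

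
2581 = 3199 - 618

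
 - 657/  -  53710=657/53710 =0.01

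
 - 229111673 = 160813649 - 389925322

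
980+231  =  1211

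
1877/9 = 208  +  5/9= 208.56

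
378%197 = 181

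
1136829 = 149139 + 987690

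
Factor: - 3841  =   - 23^1 * 167^1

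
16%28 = 16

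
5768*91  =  524888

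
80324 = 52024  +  28300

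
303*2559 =775377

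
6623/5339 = 1 + 1284/5339 =1.24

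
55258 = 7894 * 7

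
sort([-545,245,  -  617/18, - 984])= [ - 984,-545, - 617/18, 245] 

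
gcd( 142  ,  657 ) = 1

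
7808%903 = 584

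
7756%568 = 372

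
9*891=8019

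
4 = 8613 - 8609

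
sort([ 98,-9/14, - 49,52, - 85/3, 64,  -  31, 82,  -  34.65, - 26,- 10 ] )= [ -49, - 34.65, - 31, - 85/3, - 26, - 10, - 9/14, 52,  64,82,98] 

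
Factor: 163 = 163^1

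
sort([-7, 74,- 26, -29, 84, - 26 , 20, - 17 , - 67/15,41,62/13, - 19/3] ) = [ - 29, - 26, - 26  , - 17,  -  7, - 19/3, - 67/15, 62/13,  20,41 , 74, 84]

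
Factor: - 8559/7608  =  -9/8=-2^(  -  3)*3^2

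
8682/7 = 1240 + 2/7  =  1240.29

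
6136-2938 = 3198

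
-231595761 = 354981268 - 586577029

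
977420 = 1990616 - 1013196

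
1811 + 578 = 2389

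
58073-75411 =-17338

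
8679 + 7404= 16083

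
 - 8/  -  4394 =4/2197 = 0.00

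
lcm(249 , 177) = 14691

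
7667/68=451/4= 112.75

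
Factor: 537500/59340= 625/69 = 3^( - 1 ) * 5^4 * 23^( - 1 ) 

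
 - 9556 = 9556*(- 1)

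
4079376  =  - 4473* (  -  912)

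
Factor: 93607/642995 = 5^(-1)*93607^1*128599^(-1) 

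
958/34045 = 958/34045 = 0.03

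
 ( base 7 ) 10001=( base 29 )2oo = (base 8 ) 4542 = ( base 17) 855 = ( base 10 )2402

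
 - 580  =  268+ - 848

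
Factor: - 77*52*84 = - 2^4*3^1 * 7^2*11^1*13^1 = -  336336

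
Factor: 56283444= 2^2*3^3*7^1*74449^1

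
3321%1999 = 1322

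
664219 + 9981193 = 10645412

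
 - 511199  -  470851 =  - 982050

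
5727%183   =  54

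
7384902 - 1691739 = 5693163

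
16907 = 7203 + 9704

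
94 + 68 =162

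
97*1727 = 167519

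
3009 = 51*59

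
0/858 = 0 = 0.00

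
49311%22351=4609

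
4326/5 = 4326/5 = 865.20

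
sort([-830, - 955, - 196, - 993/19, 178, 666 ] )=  [ - 955, - 830, - 196, - 993/19, 178, 666 ]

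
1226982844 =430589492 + 796393352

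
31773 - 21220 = 10553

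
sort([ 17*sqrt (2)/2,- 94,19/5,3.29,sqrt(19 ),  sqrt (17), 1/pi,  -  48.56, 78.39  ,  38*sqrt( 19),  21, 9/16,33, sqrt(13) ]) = [-94, - 48.56,  1/pi , 9/16,3.29,sqrt( 13 ), 19/5 , sqrt( 17), sqrt(19 ),17*sqrt( 2 ) /2,21 , 33,78.39, 38*sqrt( 19)]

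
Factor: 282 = 2^1 *3^1*47^1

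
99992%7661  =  399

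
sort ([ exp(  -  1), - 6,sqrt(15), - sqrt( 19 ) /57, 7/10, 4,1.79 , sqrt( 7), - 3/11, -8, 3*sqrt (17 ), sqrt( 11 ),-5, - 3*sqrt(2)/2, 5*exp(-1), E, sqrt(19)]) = [ - 8,  -  6, - 5,-3*sqrt(2)/2, - 3/11  ,  -  sqrt(19)/57,exp( -1), 7/10, 1.79, 5*exp(  -  1) , sqrt(7),E, sqrt( 11), sqrt( 15), 4 , sqrt( 19),3*sqrt(17) ]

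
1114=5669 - 4555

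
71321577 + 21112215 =92433792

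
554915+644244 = 1199159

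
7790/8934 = 3895/4467 = 0.87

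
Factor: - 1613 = - 1613^1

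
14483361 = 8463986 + 6019375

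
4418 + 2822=7240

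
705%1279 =705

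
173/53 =3 + 14/53   =  3.26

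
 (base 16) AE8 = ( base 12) 1748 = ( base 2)101011101000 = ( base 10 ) 2792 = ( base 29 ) 398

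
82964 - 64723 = 18241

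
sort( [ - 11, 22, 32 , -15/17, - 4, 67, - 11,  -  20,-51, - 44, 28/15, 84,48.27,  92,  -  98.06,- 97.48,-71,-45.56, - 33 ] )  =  [ -98.06,  -  97.48, - 71,  -  51,  -  45.56,-44, - 33, - 20, - 11,-11,-4, - 15/17, 28/15, 22, 32, 48.27, 67,84, 92 ]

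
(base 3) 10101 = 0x5B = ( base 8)133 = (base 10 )91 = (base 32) 2r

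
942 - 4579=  - 3637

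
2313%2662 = 2313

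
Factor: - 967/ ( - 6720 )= 2^( - 6)*3^( - 1)*5^( - 1)*7^ ( - 1)*967^1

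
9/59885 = 9/59885  =  0.00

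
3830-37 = 3793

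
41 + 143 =184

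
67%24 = 19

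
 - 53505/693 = - 78 + 61/77 = - 77.21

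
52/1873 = 52/1873 = 0.03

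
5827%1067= 492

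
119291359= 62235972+57055387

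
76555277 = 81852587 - 5297310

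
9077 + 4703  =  13780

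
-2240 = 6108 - 8348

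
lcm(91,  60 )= 5460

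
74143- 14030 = 60113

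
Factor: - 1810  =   - 2^1*5^1*181^1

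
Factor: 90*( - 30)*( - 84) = 226800=2^4*3^4*5^2 * 7^1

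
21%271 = 21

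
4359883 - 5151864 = -791981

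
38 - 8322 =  - 8284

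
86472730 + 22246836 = 108719566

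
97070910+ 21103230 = 118174140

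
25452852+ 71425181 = 96878033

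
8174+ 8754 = 16928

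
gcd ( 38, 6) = 2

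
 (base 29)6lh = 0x1628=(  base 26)8a4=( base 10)5672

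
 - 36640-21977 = -58617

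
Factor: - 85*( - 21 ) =1785= 3^1*5^1*7^1*17^1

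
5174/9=574+8/9 = 574.89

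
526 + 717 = 1243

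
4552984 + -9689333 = -5136349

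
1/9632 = 1/9632= 0.00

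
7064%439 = 40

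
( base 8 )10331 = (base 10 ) 4313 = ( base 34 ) 3ot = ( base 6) 31545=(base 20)afd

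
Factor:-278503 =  - 278503^1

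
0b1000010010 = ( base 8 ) 1022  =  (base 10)530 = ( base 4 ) 20102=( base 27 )JH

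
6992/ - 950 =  - 184/25 = - 7.36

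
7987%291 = 130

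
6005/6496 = 6005/6496 = 0.92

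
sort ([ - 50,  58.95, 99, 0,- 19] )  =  [ - 50  , - 19 , 0,  58.95, 99]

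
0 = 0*8894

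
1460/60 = 24+1/3 = 24.33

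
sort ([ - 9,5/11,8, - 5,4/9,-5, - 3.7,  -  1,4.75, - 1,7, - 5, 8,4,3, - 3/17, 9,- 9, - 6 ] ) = [ - 9, - 9, - 6,-5, - 5, - 5, - 3.7, - 1,  -  1, - 3/17,4/9 , 5/11,3 , 4,4.75,7,8,8,9] 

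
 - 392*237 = -92904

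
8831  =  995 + 7836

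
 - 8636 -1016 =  - 9652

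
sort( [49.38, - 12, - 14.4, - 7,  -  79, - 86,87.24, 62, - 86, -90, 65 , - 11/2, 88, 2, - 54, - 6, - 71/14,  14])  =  [ - 90, - 86,- 86,  -  79, - 54, -14.4, - 12, - 7, - 6, - 11/2, - 71/14 , 2, 14,49.38,62, 65, 87.24, 88 ] 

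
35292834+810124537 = 845417371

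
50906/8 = 25453/4 = 6363.25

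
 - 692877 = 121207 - 814084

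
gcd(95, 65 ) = 5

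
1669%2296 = 1669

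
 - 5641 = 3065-8706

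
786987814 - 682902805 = 104085009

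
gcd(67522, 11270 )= 98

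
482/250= 241/125=1.93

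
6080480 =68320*89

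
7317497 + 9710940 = 17028437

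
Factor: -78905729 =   -  7^2 * 191^1*8431^1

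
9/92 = 9/92 =0.10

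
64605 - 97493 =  - 32888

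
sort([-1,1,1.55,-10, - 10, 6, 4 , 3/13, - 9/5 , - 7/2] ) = [-10, - 10, - 7/2, - 9/5, - 1 , 3/13,  1,1.55, 4,6 ]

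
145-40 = 105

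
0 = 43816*0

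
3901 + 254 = 4155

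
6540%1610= 100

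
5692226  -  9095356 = -3403130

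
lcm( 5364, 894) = 5364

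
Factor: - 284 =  - 2^2*71^1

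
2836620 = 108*26265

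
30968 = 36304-5336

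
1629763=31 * 52573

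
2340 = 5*468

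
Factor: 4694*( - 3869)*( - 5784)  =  2^4*3^1*53^1*73^1*241^1*2347^1 = 105043721424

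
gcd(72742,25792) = 2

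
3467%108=11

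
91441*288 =26335008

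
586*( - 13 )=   -  7618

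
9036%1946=1252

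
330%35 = 15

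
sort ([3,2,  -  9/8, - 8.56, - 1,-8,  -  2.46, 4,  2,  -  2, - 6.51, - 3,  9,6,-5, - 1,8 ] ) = [ - 8.56, - 8, - 6.51, - 5, - 3, -2.46, - 2,-9/8, - 1, - 1 , 2, 2,3,4, 6,8, 9]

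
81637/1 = 81637 = 81637.00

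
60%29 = 2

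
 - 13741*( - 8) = 109928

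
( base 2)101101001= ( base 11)2A9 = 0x169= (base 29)CD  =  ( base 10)361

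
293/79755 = 293/79755 = 0.00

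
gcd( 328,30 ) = 2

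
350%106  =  32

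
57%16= 9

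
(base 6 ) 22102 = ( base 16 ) bf6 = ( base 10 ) 3062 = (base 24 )57e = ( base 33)2QQ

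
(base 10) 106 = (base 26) 42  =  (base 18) 5g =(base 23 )4E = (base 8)152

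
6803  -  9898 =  -3095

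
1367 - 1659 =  - 292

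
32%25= 7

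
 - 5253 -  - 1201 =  - 4052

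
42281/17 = 42281/17 = 2487.12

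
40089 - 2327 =37762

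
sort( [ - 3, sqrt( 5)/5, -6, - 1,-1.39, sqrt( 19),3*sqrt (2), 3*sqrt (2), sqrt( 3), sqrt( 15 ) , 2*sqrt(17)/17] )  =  [ - 6, - 3,  -  1.39, - 1, sqrt ( 5) /5,2*sqrt( 17) /17, sqrt( 3), sqrt(15), 3*sqrt( 2 ),3*sqrt(2), sqrt( 19 )]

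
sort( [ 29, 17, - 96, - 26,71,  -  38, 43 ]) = [-96, - 38, - 26,17, 29, 43, 71 ]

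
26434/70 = 13217/35 = 377.63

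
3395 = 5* 679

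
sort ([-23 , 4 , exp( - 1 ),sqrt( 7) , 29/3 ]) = [  -  23, exp ( - 1),  sqrt( 7),  4,29/3]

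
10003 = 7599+2404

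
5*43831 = 219155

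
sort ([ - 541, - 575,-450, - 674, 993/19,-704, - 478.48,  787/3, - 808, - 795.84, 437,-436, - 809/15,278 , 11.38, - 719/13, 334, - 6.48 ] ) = [-808, - 795.84, - 704, - 674, - 575, - 541  , - 478.48, - 450, - 436, - 719/13,- 809/15, - 6.48,11.38 , 993/19,787/3,  278, 334,437] 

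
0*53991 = 0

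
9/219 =3/73= 0.04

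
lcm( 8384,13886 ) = 444352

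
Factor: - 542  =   - 2^1*271^1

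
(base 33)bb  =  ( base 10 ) 374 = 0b101110110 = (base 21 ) HH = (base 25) eo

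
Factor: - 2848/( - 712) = 4 =2^2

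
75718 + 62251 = 137969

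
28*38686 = 1083208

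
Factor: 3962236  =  2^2 * 990559^1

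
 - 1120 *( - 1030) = 1153600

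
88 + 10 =98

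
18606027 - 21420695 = - 2814668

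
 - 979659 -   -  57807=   -  921852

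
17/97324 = 17/97324 = 0.00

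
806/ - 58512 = -1 + 28853/29256 = - 0.01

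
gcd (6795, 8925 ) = 15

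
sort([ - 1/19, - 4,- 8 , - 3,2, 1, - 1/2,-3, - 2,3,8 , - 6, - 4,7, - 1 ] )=[ - 8, - 6, - 4, - 4, - 3,  -  3, -2, - 1,-1/2, - 1/19, 1, 2,3,7,8] 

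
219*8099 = 1773681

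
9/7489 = 9/7489 = 0.00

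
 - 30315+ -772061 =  - 802376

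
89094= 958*93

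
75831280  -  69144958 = 6686322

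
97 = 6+91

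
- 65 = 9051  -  9116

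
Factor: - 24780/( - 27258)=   2^1*5^1*11^(  -  1 )  =  10/11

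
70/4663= 70/4663 = 0.02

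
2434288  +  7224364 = 9658652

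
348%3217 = 348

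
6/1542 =1/257 = 0.00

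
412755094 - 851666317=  - 438911223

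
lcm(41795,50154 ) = 250770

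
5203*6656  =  34631168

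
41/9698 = 41/9698 =0.00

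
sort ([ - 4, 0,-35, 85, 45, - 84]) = [- 84, - 35,  -  4,0, 45, 85 ] 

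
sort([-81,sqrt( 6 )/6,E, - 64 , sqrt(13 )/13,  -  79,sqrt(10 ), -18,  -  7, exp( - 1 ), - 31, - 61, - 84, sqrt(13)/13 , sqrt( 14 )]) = [-84, - 81,  -  79,-64, - 61, - 31, -18, - 7,sqrt(13 )/13,sqrt( 13)/13,exp( - 1),sqrt( 6) /6, E, sqrt(10),sqrt(14) ]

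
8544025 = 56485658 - 47941633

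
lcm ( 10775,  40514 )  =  1012850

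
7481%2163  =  992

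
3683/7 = 526 + 1/7 =526.14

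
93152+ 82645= 175797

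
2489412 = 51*48812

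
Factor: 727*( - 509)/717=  - 370043/717 = - 3^( - 1)*239^ (-1)*509^1*727^1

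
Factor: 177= 3^1 * 59^1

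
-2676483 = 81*( - 33043)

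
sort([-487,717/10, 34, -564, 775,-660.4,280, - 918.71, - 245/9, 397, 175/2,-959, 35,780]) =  [ - 959, - 918.71,-660.4, - 564, - 487,-245/9 , 34, 35,717/10,175/2 , 280,397,775,780]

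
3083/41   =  75 + 8/41 = 75.20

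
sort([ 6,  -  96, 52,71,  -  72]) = [ - 96, - 72,6, 52,71 ] 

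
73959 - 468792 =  - 394833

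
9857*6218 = 61290826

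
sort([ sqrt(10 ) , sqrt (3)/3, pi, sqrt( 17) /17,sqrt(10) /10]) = [ sqrt(17 ) /17, sqrt(10) /10, sqrt( 3 ) /3,pi , sqrt(10) ] 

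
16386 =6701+9685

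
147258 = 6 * 24543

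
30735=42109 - 11374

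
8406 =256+8150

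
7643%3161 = 1321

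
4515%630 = 105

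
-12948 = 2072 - 15020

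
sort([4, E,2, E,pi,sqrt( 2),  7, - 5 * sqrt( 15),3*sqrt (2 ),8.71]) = [ - 5 *sqrt( 15 ) , sqrt( 2),2, E,E,  pi, 4,3 * sqrt( 2 ),7, 8.71]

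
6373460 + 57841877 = 64215337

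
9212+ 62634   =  71846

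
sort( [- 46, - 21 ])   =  [ - 46 , - 21]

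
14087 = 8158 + 5929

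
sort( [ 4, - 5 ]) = [ - 5,4 ] 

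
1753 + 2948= 4701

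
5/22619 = 5/22619 = 0.00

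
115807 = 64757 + 51050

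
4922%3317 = 1605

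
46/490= 23/245 = 0.09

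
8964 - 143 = 8821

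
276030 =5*55206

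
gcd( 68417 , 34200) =1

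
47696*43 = 2050928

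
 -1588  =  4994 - 6582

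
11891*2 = 23782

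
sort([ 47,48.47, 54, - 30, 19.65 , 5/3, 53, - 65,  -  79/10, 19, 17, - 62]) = [ - 65 , - 62, - 30, - 79/10,5/3,  17 , 19,19.65,47, 48.47, 53, 54]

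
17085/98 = 174 + 33/98 = 174.34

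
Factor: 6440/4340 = 46/31 = 2^1*23^1*31^( - 1)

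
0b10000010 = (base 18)74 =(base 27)4m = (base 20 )6A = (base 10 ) 130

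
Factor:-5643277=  - 37^1 * 43^1 * 3547^1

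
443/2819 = 443/2819 = 0.16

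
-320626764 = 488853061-809479825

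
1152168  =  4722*244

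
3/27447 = 1/9149= 0.00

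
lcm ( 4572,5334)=32004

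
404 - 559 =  - 155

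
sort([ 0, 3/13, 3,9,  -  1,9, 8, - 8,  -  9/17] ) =[ - 8,-1,-9/17, 0,3/13, 3, 8 , 9, 9] 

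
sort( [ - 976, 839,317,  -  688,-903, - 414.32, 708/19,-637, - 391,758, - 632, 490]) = [ -976 , - 903, - 688,-637, - 632,  -  414.32, - 391,708/19 , 317 , 490,758, 839 ]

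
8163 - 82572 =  - 74409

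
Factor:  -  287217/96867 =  - 679/229=-7^1*97^1*229^(  -  1)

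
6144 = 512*12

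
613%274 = 65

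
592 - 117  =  475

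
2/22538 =1/11269 = 0.00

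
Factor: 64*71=4544 = 2^6*71^1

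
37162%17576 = 2010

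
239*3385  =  809015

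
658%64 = 18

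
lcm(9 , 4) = 36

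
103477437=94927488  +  8549949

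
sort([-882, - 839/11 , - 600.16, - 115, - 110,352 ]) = [  -  882,-600.16,-115,-110, - 839/11,352 ] 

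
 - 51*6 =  - 306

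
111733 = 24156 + 87577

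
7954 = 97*82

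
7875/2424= 2625/808  =  3.25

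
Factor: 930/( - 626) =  - 3^1 * 5^1 * 31^1*313^( -1)= -  465/313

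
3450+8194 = 11644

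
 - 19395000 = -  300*64650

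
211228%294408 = 211228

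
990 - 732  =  258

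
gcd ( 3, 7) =1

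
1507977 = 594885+913092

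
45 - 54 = - 9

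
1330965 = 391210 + 939755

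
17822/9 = 1980 + 2/9 = 1980.22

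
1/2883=1/2883 =0.00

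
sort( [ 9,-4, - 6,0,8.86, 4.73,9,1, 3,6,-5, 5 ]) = [ - 6,-5, - 4,0,  1,3,4.73, 5,6,8.86,9,9 ]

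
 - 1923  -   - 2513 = 590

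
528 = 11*48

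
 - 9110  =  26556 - 35666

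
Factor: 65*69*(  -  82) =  - 2^1*3^1*5^1*13^1*23^1*41^1 = - 367770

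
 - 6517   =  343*( - 19 ) 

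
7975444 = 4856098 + 3119346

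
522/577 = 522/577 =0.90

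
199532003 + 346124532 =545656535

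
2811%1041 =729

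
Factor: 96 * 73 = 7008 = 2^5 * 3^1 * 73^1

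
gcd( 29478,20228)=2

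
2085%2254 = 2085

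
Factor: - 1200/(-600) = 2^1 = 2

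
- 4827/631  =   - 8  +  221/631= -7.65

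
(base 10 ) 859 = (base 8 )1533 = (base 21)1jj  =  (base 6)3551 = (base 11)711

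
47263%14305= 4348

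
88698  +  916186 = 1004884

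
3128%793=749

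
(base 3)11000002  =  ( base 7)11336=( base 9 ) 4002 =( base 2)101101100110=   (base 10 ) 2918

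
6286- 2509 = 3777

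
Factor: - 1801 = - 1801^1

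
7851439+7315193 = 15166632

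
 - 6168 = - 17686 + 11518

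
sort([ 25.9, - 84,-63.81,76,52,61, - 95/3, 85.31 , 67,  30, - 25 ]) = [ - 84, - 63.81,- 95/3, - 25,  25.9,30,52 , 61,  67,76,85.31 ] 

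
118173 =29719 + 88454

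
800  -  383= 417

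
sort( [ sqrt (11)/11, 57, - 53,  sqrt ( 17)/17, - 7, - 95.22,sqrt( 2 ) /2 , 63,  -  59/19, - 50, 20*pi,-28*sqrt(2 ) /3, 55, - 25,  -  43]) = [ - 95.22,-53, - 50, - 43, - 25, - 28*sqrt(2)/3, - 7,-59/19,sqrt( 17)/17 , sqrt( 11)/11 , sqrt(2 ) /2,  55,57,20 * pi,  63 ] 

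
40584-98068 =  - 57484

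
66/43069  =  66/43069  =  0.00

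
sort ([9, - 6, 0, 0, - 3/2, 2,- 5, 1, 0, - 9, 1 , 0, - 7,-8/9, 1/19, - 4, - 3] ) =[ - 9,-7 ,-6, - 5, - 4, - 3,-3/2, - 8/9,0,0, 0,  0, 1/19,1,1, 2, 9]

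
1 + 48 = 49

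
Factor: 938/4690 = 1/5 = 5^( - 1 )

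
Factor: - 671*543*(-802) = 2^1*3^1 * 11^1 * 61^1*181^1*401^1 = 292211106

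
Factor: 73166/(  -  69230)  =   -36583/34615 =-  5^( - 1)*7^ (-1)*23^ ( - 1)*43^(  -  1)*36583^1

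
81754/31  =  2637 + 7/31 = 2637.23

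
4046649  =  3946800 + 99849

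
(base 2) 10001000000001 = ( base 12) 5055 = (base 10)8705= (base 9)12842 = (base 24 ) f2h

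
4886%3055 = 1831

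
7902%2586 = 144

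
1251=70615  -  69364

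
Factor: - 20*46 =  - 2^3*5^1*23^1 = - 920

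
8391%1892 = 823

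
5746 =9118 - 3372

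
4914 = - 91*( - 54) 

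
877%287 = 16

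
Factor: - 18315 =  -  3^2*5^1 *11^1 * 37^1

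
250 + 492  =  742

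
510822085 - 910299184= - 399477099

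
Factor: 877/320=2^( - 6)*5^( - 1 ) * 877^1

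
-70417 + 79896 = 9479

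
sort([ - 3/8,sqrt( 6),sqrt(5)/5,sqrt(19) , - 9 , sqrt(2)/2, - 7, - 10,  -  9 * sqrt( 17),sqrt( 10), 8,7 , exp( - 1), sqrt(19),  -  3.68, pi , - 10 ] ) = [ - 9*sqrt( 17), -10, - 10 , - 9, - 7 , - 3.68, - 3/8,exp(- 1),  sqrt( 5)/5 , sqrt( 2)/2,  sqrt( 6), pi, sqrt( 10),  sqrt( 19 ),sqrt( 19),7,8 ] 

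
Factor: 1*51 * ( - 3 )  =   - 153 = -  3^2*17^1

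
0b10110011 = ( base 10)179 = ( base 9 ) 218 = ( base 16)b3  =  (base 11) 153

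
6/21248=3/10624 = 0.00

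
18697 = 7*2671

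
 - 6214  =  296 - 6510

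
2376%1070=236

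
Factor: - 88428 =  - 2^2*3^1*7369^1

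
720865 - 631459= 89406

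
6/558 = 1/93 = 0.01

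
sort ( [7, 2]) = [2 , 7 ] 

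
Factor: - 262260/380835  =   - 2^2*  3^( - 1)*7^( -1)*13^(-1 ) * 47^1= - 188/273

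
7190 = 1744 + 5446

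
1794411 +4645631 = 6440042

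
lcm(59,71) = 4189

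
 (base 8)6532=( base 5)102133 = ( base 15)102D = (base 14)1362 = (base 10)3418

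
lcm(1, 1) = 1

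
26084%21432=4652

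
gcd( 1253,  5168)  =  1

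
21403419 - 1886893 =19516526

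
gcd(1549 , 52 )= 1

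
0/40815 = 0 = 0.00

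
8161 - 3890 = 4271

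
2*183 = 366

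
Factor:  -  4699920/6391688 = - 587490/798961= -2^1*3^1*5^1 * 19583^1 * 798961^( - 1 )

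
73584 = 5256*14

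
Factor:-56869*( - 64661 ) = 3677206409 = 29^1*37^1*53^1*64661^1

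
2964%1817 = 1147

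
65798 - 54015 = 11783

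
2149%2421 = 2149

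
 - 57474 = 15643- 73117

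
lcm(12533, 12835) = 1065305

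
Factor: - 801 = - 3^2*89^1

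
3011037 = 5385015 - 2373978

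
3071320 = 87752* 35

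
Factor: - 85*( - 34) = 2^1*5^1*17^2 = 2890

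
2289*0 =0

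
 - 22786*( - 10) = 227860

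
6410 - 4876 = 1534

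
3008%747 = 20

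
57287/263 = 217 +216/263 = 217.82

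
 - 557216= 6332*( - 88)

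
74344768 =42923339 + 31421429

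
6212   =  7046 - 834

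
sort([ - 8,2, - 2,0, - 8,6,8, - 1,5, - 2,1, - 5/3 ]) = [ - 8, - 8, - 2, -2, - 5/3, - 1, 0, 1,2,5,6,8 ] 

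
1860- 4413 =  - 2553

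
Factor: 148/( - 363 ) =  - 2^2*3^( - 1 )*11^( - 2 )*37^1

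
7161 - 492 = 6669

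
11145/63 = 3715/21 = 176.90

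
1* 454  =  454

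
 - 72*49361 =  - 3553992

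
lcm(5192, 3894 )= 15576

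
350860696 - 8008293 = 342852403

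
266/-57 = - 5 + 1/3 = - 4.67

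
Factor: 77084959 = 7^1*157^1*70141^1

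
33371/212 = 157 + 87/212 = 157.41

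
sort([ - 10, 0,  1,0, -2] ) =[ - 10, - 2 , 0, 0,1 ]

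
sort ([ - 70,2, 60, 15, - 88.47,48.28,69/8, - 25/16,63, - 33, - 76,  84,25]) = [- 88.47, - 76,-70, - 33, - 25/16, 2,69/8,15,25,48.28,60,63  ,  84] 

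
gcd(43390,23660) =10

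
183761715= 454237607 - 270475892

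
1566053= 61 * 25673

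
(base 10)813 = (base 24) 19L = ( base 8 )1455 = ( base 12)579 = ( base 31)q7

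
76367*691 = 52769597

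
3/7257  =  1/2419 = 0.00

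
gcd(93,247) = 1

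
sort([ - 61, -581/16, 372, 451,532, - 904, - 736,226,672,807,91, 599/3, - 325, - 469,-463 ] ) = [-904, - 736, - 469,  -  463, - 325, - 61, - 581/16,91,599/3, 226,372, 451, 532,672,807] 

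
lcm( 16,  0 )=0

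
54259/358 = 54259/358 = 151.56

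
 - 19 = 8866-8885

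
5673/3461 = 1 + 2212/3461 = 1.64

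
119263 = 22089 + 97174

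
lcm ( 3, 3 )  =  3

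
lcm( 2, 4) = 4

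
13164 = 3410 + 9754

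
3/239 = 3/239 = 0.01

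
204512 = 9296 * 22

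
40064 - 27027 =13037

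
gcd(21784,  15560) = 3112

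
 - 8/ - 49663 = 8/49663 = 0.00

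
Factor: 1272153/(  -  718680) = - 424051/239560 = -2^(  -  3)*5^(- 1)*23^1*53^ ( - 1 )*103^1*113^(-1 )*179^1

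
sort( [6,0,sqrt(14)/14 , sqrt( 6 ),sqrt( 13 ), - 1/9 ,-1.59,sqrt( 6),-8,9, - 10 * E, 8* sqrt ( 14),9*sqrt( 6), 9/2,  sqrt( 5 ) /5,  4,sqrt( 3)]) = [  -  10*E,-8,-1.59, -1/9,0, sqrt (14)/14,  sqrt( 5)/5, sqrt(3 ),  sqrt(6 ),sqrt( 6 ),sqrt ( 13 ),4,9/2 , 6,9,9 * sqrt (6),8* sqrt( 14 ) ] 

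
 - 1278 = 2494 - 3772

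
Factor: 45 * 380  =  2^2*3^2*5^2*19^1 = 17100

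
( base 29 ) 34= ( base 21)47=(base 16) 5b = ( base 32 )2r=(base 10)91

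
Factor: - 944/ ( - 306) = 2^3*3^(-2 ) * 17^(  -  1)*59^1 = 472/153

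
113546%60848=52698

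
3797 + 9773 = 13570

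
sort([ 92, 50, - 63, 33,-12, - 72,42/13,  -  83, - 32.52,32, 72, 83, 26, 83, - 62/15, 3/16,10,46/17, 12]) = [ - 83, - 72, - 63, - 32.52 , - 12, - 62/15, 3/16, 46/17,42/13, 10, 12,  26, 32, 33, 50,72, 83,83, 92]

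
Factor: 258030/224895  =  2^1*3^1*11^( - 1 ) * 29^( - 1) * 61^1 = 366/319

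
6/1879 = 6/1879 = 0.00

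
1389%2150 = 1389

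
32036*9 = 288324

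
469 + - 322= 147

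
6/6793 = 6/6793 =0.00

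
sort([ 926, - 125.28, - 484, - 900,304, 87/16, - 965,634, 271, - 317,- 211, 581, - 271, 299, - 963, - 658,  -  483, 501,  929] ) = [  -  965,  -  963,  -  900, - 658, - 484, - 483, - 317, - 271, - 211, - 125.28, 87/16,271, 299, 304 , 501,581, 634,926, 929 ]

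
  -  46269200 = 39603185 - 85872385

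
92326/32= 46163/16 =2885.19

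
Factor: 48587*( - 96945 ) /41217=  - 5^1*7^1 * 23^1 * 281^1* 631^1*1249^( - 1)=- 142735355/1249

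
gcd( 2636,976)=4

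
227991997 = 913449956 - 685457959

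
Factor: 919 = 919^1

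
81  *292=23652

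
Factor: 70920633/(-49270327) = -3^1 * 7^1*2749^(- 1 ) * 17923^( - 1 )*3377173^1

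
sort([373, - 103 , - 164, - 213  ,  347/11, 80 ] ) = [ - 213  , - 164,-103,347/11, 80, 373]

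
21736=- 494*( - 44)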